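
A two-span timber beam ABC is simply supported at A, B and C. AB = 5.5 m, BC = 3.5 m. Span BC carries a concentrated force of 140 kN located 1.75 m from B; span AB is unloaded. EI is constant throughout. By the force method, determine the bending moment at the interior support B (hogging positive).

M_B = 35.73 kN·m

Release continuity at B by inserting a hinge; the redundant is the internal moment M_B. The primary structure is two simply-supported spans AB and BC.
Rotations at B on the released spans (each span's end-slope, ×1/EI):
  span BC: point load 140 at a = 1.75: Pab(L + b)/(6LEI) = 107.2/EI
  relative rotation θ_0 = (0 + 107.2)/EI = 107.2/EI
A unit hogging moment at B produces rotation L₁/(3EI) + L₂/(3EI) = 3/EI.
Compatibility: M_B·(L₁+L₂)/(3EI) = θ_0, giving M_B = 35.73 kN·m (hogging).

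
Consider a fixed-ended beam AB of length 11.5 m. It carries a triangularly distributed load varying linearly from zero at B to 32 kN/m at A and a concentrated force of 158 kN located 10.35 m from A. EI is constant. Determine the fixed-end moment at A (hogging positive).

Release both end moments; the primary structure is a simply-supported span AB with redundants M_A and M_B.
End rotations of the released simple span under the applied load (×1/EI):
  at A: triangular load, peak 32: w₀L³/(45EI) = 1082/EI
  at B: triangular load, peak 32: 7w₀L³/(360EI) = 946.3/EI
  at A: point load 158 at a = 10.35: Pab(L + b)/(6LEI) = 344.8/EI
  at B: point load 158 at a = 10.35: Pab(L + a)/(6LEI) = 595.5/EI
  θ_A0 = 1426/EI,  θ_B0 = 1542/EI
Flexibility coefficients: a unit moment at one end gives L/(3EI) there and L/(6EI) at the far end, so f₁₁ = f₂₂ = 3.833/EI and f₁₂ = f₂₁ = 1.917/EI.
Compatibility — zero rotation at each built-in end:
  3.833 M_A + 1.917 M_B = 1426
  1.917 M_A + 3.833 M_B = 1542
Solving the pair gives M_A = 228 kN·m and M_B = 288.2 kN·m (hogging).

M_A = 228 kN·m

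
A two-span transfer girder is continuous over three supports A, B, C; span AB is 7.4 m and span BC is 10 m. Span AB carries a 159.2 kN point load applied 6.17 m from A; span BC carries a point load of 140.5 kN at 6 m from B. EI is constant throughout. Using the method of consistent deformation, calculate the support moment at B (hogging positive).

Take M_B as the redundant. Released structure: two simple spans AB and BC with a hinge at B.
Rotations at B on the released spans (each span's end-slope, ×1/EI):
  span AB: point load 159.2 at a = 6.17: Pab(L + a)/(6LEI) = 369.3/EI
  span BC: point load 140.5 at a = 6: Pab(L + b)/(6LEI) = 786.8/EI
  relative rotation θ_0 = (369.3 + 786.8)/EI = 1156/EI
A unit hogging moment at B produces rotation L₁/(3EI) + L₂/(3EI) = 5.8/EI.
Compatibility: M_B·(L₁+L₂)/(3EI) = θ_0, giving M_B = 199.3 kN·m (hogging).

M_B = 199.3 kN·m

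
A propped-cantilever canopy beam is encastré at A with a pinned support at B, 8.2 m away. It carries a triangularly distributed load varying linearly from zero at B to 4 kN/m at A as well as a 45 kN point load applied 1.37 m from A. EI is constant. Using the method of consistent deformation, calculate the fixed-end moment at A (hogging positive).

Choose R_B as the redundant. The primary structure is the cantilever fixed at A.
Deflection at B on the released cantilever, summing each load's contribution:
  triangular load, peak 4 at the fixed end: w₀L⁴/(30EI) = 602.8/EI
  point load 45 at a = 1.37: Pa²(3L − a)/(6EI) = 327/EI
  δ_0 = 929.8/EI
Tip deflection under a unit load at B: L³/(3EI) = 183.8/EI.
The prop prevents deflection at B: R_B = δ_0/δ_{BB} = 929.8/183.8 = 5.059 kN.
Moment equilibrium about A: M_A = Σ(load moments about A) − R_B·L = 106.5 − 5.059×8.2 = 64.99 kN·m.

M_A = 64.99 kN·m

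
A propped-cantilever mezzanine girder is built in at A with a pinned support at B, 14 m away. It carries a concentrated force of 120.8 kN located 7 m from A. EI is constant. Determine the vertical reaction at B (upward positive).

R_B = 37.75 kN

Release the roller at B. Primary structure: cantilever fixed at A.
Downward deflection at the released point B due to the loads:
  point load 120.8 at a = 7: Pa²(3L − a)/(6EI) = 34529/EI
Flexibility coefficient — unit upward force at B: δ_{BB} = L³/(3EI) = 914.7/EI.
The prop prevents deflection at B: R_B = δ_0/δ_{BB} = 34529/914.7 = 37.75 kN.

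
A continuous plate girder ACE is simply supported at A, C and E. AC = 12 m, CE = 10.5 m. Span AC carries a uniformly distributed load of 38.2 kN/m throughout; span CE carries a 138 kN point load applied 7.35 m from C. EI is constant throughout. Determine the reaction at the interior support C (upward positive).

R_C = 352.6 kN

Insert a hinge at C; M_C is the redundant, and each span becomes simply supported.
Rotations at C on the released spans (each span's end-slope, ×1/EI):
  span AC: UDL 38.2: wL³/(24EI) = 2750/EI
  span CE: point load 138 at a = 7.35: Pab(L + b)/(6LEI) = 692.3/EI
  relative rotation θ_0 = (2750 + 692.3)/EI = 3443/EI
A unit hogging moment at C produces rotation L₁/(3EI) + L₂/(3EI) = 7.5/EI.
Slope continuity at C: θ_0 = M_C·7.5/EI, so M_C = 3443/7.5 = 459 kN·m (hogging).
Span AC, ΣM about A with M_C applied at C: R_C^{AC}·12 = 2750 + 459, so R_C^{AC} = 267.5 kN and R_A = 458.4 − 267.5 = 190.9 kN.
Span CE, ΣM about E: R_C^{CE}·10.5 = 434.7 + 459, so R_C^{CE} = 85.12 kN and R_E = 138 − 85.12 = 52.88 kN.
R_C = 267.5 + 85.12 = 352.6 kN.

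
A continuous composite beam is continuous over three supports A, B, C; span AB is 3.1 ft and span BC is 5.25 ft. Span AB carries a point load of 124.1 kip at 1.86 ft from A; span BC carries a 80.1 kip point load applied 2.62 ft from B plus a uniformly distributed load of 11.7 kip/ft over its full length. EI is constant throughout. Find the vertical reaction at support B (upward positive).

Insert a hinge at B; M_B is the redundant, and each span becomes simply supported.
End slopes at the hinge B, treating each span as simply supported:
  span AB: point load 124.1 at a = 1.86: Pab(L + a)/(6LEI) = 76.33/EI
  span BC: point load 80.1 at a = 2.62: Pab(L + b)/(6LEI) = 138.1/EI
  span BC: UDL 11.7: wL³/(24EI) = 70.54/EI
  relative rotation θ_0 = (76.33 + 208.6)/EI = 284.9/EI
A unit hogging moment at B produces rotation L₁/(3EI) + L₂/(3EI) = 2.783/EI.
Slope continuity at B: θ_0 = M_B·2.783/EI, so M_B = 284.9/2.783 = 102.4 kip·ft (hogging).
Span AB, ΣM about A with M_B applied at B: R_B^{AB}·3.1 = 230.8 + 102.4, so R_B^{AB} = 107.5 kip and R_A = 124.1 − 107.5 = 16.62 kip.
Span BC, ΣM about C: R_B^{BC}·5.25 = 371.9 + 102.4, so R_B^{BC} = 90.34 kip and R_C = 141.5 − 90.34 = 51.19 kip.
R_B = 107.5 + 90.34 = 197.8 kip.

R_B = 197.8 kip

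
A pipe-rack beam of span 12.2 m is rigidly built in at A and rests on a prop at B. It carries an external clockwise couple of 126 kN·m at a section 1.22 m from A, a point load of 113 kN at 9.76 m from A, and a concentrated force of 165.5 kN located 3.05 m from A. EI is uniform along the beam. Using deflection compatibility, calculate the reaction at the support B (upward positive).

R_B = 96.72 kN

Choose R_B as the redundant. The primary structure is the cantilever fixed at A.
Deflection at B on the released cantilever, summing each load's contribution:
  clockwise couple 126 at a = 1.22: M₀a(2L − a)/(2EI) = 1782/EI
  point load 113 at a = 9.76: Pa²(3L − a)/(6EI) = 48151/EI
  point load 165.5 at a = 3.05: Pa²(3L − a)/(6EI) = 8609/EI
  δ_0 = 58542/EI
Flexibility coefficient — unit upward force at B: δ_{BB} = L³/(3EI) = 605.3/EI.
The prop prevents deflection at B: R_B = δ_0/δ_{BB} = 58542/605.3 = 96.72 kN.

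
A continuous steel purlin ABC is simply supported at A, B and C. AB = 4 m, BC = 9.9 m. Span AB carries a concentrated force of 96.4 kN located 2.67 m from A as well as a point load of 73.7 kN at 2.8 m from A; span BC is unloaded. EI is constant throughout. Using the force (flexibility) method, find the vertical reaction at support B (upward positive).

R_B = 128.5 kN

Release continuity at B by inserting a hinge; the redundant is the internal moment M_B. The primary structure is two simply-supported spans AB and BC.
Discontinuity in slope at B on the released structure — sum the simple-span end rotations:
  span AB: point load 96.4 at a = 2.67: Pab(L + a)/(6LEI) = 95.14/EI
  span AB: point load 73.7 at a = 2.8: Pab(L + a)/(6LEI) = 70.16/EI
  relative rotation θ_0 = (165.3 + 0)/EI = 165.3/EI
A unit hogging moment at B produces rotation L₁/(3EI) + L₂/(3EI) = 4.633/EI.
Slope continuity at B: θ_0 = M_B·4.633/EI, so M_B = 165.3/4.633 = 35.68 kN·m (hogging).
Span AB, ΣM about A with M_B applied at B: R_B^{AB}·4 = 463.7 + 35.68, so R_B^{AB} = 124.9 kN and R_A = 170.1 − 124.9 = 45.24 kN.
Span BC, ΣM about C: R_B^{BC}·9.9 = 0 + 35.68, so R_B^{BC} = 3.604 kN and R_C = 0 − 3.604 = -3.604 kN.
R_B = 124.9 + 3.604 = 128.5 kN.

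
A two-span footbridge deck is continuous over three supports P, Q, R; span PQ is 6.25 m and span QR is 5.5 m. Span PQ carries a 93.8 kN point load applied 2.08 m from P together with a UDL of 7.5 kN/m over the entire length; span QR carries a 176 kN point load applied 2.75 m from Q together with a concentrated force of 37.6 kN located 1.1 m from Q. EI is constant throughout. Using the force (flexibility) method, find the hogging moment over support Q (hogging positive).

M_Q = 164.5 kN·m

Insert a hinge at Q; M_Q is the redundant, and each span becomes simply supported.
Discontinuity in slope at Q on the released structure — sum the simple-span end rotations:
  span PQ: point load 93.8 at a = 2.08: Pab(L + a)/(6LEI) = 180.7/EI
  span PQ: UDL 7.5: wL³/(24EI) = 76.29/EI
  span QR: point load 176 at a = 2.75: Pab(L + b)/(6LEI) = 332.8/EI
  span QR: point load 37.6 at a = 1.1: Pab(L + b)/(6LEI) = 54.6/EI
  relative rotation θ_0 = (257 + 387.3)/EI = 644.4/EI
A unit hogging moment at Q produces rotation L₁/(3EI) + L₂/(3EI) = 3.917/EI.
Compatibility: M_Q·(L₁+L₂)/(3EI) = θ_0, giving M_Q = 164.5 kN·m (hogging).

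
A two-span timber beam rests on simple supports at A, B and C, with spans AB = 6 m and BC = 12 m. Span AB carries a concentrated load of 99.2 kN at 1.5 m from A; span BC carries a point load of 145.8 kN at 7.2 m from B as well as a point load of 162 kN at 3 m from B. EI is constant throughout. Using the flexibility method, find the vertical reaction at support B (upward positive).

Release continuity at B by inserting a hinge; the redundant is the internal moment M_B. The primary structure is two simply-supported spans AB and BC.
Discontinuity in slope at B on the released structure — sum the simple-span end rotations:
  span AB: point load 99.2 at a = 1.5: Pab(L + a)/(6LEI) = 139.5/EI
  span BC: point load 145.8 at a = 7.2: Pab(L + b)/(6LEI) = 1176/EI
  span BC: point load 162 at a = 3: Pab(L + b)/(6LEI) = 1276/EI
  relative rotation θ_0 = (139.5 + 2451)/EI = 2591/EI
A unit hogging moment at B produces rotation L₁/(3EI) + L₂/(3EI) = 6/EI.
Slope continuity at B: θ_0 = M_B·6/EI, so M_B = 2591/6 = 431.8 kN·m (hogging).
Span AB, ΣM about A with M_B applied at B: R_B^{AB}·6 = 148.8 + 431.8, so R_B^{AB} = 96.77 kN and R_A = 99.2 − 96.77 = 2.428 kN.
Span BC, ΣM about C: R_B^{BC}·12 = 2158 + 431.8, so R_B^{BC} = 215.8 kN and R_C = 307.8 − 215.8 = 91.99 kN.
R_B = 96.77 + 215.8 = 312.6 kN.

R_B = 312.6 kN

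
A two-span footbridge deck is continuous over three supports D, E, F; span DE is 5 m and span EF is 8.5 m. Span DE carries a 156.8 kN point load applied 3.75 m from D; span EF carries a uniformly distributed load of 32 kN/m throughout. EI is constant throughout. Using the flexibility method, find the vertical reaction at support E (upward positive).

Take M_E as the redundant. Released structure: two simple spans DE and EF with a hinge at E.
Discontinuity in slope at E on the released structure — sum the simple-span end rotations:
  span DE: point load 156.8 at a = 3.75: Pab(L + a)/(6LEI) = 214.4/EI
  span EF: UDL 32: wL³/(24EI) = 818.8/EI
  relative rotation θ_0 = (214.4 + 818.8)/EI = 1033/EI
A unit hogging moment at E produces rotation L₁/(3EI) + L₂/(3EI) = 4.5/EI.
Compatibility: M_E·(L₁+L₂)/(3EI) = θ_0, giving M_E = 229.6 kN·m (hogging).
Span DE, ΣM about D with M_E applied at E: R_E^{DE}·5 = 588 + 229.6, so R_E^{DE} = 163.5 kN and R_D = 156.8 − 163.5 = -6.72 kN.
Span EF, ΣM about F: R_E^{EF}·8.5 = 1156 + 229.6, so R_E^{EF} = 163 kN and R_F = 272 − 163 = 109 kN.
R_E = 163.5 + 163 = 326.5 kN.

R_E = 326.5 kN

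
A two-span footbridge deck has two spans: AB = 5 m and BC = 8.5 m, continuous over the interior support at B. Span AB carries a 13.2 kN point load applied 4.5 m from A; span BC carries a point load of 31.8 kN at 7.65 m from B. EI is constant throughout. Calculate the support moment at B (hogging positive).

Release continuity at B by inserting a hinge; the redundant is the internal moment M_B. The primary structure is two simply-supported spans AB and BC.
End slopes at the hinge B, treating each span as simply supported:
  span AB: point load 13.2 at a = 4.5: Pab(L + a)/(6LEI) = 9.405/EI
  span BC: point load 31.8 at a = 7.65: Pab(L + b)/(6LEI) = 37.91/EI
  relative rotation θ_0 = (9.405 + 37.91)/EI = 47.31/EI
A unit hogging moment at B produces rotation L₁/(3EI) + L₂/(3EI) = 4.5/EI.
Slope continuity at B: θ_0 = M_B·4.5/EI, so M_B = 47.31/4.5 = 10.51 kN·m (hogging).

M_B = 10.51 kN·m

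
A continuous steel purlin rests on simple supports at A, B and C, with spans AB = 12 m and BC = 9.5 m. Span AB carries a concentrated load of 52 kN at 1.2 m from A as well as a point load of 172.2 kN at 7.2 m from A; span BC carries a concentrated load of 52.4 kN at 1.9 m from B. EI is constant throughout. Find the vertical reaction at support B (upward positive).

Insert a hinge at B; M_B is the redundant, and each span becomes simply supported.
End slopes at the hinge B, treating each span as simply supported:
  span AB: point load 52 at a = 1.2: Pab(L + a)/(6LEI) = 123.6/EI
  span AB: point load 172.2 at a = 7.2: Pab(L + a)/(6LEI) = 1587/EI
  span BC: point load 52.4 at a = 1.9: Pab(L + b)/(6LEI) = 227/EI
  relative rotation θ_0 = (1711 + 227)/EI = 1938/EI
A unit hogging moment at B produces rotation L₁/(3EI) + L₂/(3EI) = 7.167/EI.
Slope continuity at B: θ_0 = M_B·7.167/EI, so M_B = 1938/7.167 = 270.4 kN·m (hogging).
Span AB, ΣM about A with M_B applied at B: R_B^{AB}·12 = 1302 + 270.4, so R_B^{AB} = 131 kN and R_A = 224.2 − 131 = 93.15 kN.
Span BC, ΣM about C: R_B^{BC}·9.5 = 398.2 + 270.4, so R_B^{BC} = 70.38 kN and R_C = 52.4 − 70.38 = -17.98 kN.
R_B = 131 + 70.38 = 201.4 kN.

R_B = 201.4 kN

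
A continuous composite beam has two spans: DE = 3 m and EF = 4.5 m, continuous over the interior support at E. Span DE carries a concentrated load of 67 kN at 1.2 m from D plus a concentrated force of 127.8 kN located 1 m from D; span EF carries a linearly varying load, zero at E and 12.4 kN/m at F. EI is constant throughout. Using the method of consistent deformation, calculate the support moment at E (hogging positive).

M_E = 45.02 kN·m

Insert a hinge at E; M_E is the redundant, and each span becomes simply supported.
End slopes at the hinge E, treating each span as simply supported:
  span DE: point load 67 at a = 1.2: Pab(L + a)/(6LEI) = 33.77/EI
  span DE: point load 127.8 at a = 1: Pab(L + a)/(6LEI) = 56.8/EI
  span EF: triangular load, peak 12.4: 7w₀L³/(360EI) = 21.97/EI
  relative rotation θ_0 = (90.57 + 21.97)/EI = 112.5/EI
A unit hogging moment at E produces rotation L₁/(3EI) + L₂/(3EI) = 2.5/EI.
Compatibility: M_E·(L₁+L₂)/(3EI) = θ_0, giving M_E = 45.02 kN·m (hogging).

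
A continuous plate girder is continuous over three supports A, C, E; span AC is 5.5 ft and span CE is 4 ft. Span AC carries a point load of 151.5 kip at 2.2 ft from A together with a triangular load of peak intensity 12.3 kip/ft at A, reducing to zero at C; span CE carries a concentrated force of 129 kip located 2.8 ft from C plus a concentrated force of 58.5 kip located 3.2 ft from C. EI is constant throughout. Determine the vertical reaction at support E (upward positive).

R_E = 103.9 kip

Take M_C as the redundant. Released structure: two simple spans AC and CE with a hinge at C.
End slopes at the hinge C, treating each span as simply supported:
  span AC: point load 151.5 at a = 2.2: Pab(L + a)/(6LEI) = 256.6/EI
  span AC: triangular load, peak 12.3: 7w₀L³/(360EI) = 39.79/EI
  span CE: point load 129 at a = 2.8: Pab(L + b)/(6LEI) = 93.91/EI
  span CE: point load 58.5 at a = 3.2: Pab(L + b)/(6LEI) = 29.95/EI
  relative rotation θ_0 = (296.4 + 123.9)/EI = 420.3/EI
A unit hogging moment at C produces rotation L₁/(3EI) + L₂/(3EI) = 3.167/EI.
Slope continuity at C: θ_0 = M_C·3.167/EI, so M_C = 420.3/3.167 = 132.7 kip·ft (hogging).
Span CE, ΣM about E: R_C^{CE}·4 = 201.6 + 132.7, so R_C^{CE} = 83.58 kip and R_E = 187.5 − 83.58 = 103.9 kip.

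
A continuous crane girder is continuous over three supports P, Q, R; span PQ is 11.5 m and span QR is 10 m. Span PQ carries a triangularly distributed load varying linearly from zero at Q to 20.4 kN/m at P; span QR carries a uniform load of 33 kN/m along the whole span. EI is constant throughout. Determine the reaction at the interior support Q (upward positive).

R_Q = 255.7 kN

Take M_Q as the redundant. Released structure: two simple spans PQ and QR with a hinge at Q.
Discontinuity in slope at Q on the released structure — sum the simple-span end rotations:
  span PQ: triangular load, peak 20.4: 7w₀L³/(360EI) = 603.3/EI
  span QR: UDL 33: wL³/(24EI) = 1375/EI
  relative rotation θ_0 = (603.3 + 1375)/EI = 1978/EI
A unit hogging moment at Q produces rotation L₁/(3EI) + L₂/(3EI) = 7.167/EI.
Slope continuity at Q: θ_0 = M_Q·7.167/EI, so M_Q = 1978/7.167 = 276 kN·m (hogging).
Span PQ, ΣM about P with M_Q applied at Q: R_Q^{PQ}·11.5 = 449.6 + 276, so R_Q^{PQ} = 63.1 kN and R_P = 117.3 − 63.1 = 54.2 kN.
Span QR, ΣM about R: R_Q^{QR}·10 = 1650 + 276, so R_Q^{QR} = 192.6 kN and R_R = 330 − 192.6 = 137.4 kN.
R_Q = 63.1 + 192.6 = 255.7 kN.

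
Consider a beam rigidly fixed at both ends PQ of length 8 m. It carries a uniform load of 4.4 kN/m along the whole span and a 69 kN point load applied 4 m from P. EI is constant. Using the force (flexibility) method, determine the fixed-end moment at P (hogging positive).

Take the two fixed-end moments M_P, M_Q as redundants; the released structure is the simple span PQ.
End rotations of the released simple span under the applied load (×1/EI):
  at P: UDL 4.4: wL³/(24EI) = 93.87/EI
  at Q: UDL 4.4: wL³/(24EI) = 93.87/EI
  at P: point load 69 at a = 4: Pab(L + b)/(6LEI) = 276/EI
  at Q: point load 69 at a = 4: Pab(L + a)/(6LEI) = 276/EI
  θ_P0 = 369.9/EI,  θ_Q0 = 369.9/EI
Flexibility coefficients: a unit moment at one end gives L/(3EI) there and L/(6EI) at the far end, so f₁₁ = f₂₂ = 2.667/EI and f₁₂ = f₂₁ = 1.333/EI.
Compatibility — zero rotation at each built-in end:
  2.667 M_P + 1.333 M_Q = 369.9
  1.333 M_P + 2.667 M_Q = 369.9
Solving the pair gives M_P = 92.47 kN·m and M_Q = 92.47 kN·m (hogging).

M_P = 92.47 kN·m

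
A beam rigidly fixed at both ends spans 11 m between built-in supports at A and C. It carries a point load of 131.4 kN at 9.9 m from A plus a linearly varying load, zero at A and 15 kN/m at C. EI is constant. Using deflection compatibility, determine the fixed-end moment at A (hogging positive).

Release both end moments; the primary structure is a simply-supported span AC with redundants M_A and M_C.
On the primary (simply-supported) span, the end slopes from the loading are:
  at A: point load 131.4 at a = 9.9: Pab(L + b)/(6LEI) = 262.3/EI
  at C: point load 131.4 at a = 9.9: Pab(L + a)/(6LEI) = 453.1/EI
  at A: triangular load, peak 15: 7w₀L³/(360EI) = 388.2/EI
  at C: triangular load, peak 15: w₀L³/(45EI) = 443.7/EI
  θ_A0 = 650.5/EI,  θ_C0 = 896.8/EI
Flexibility coefficients: a unit moment at one end gives L/(3EI) there and L/(6EI) at the far end, so f₁₁ = f₂₂ = 3.667/EI and f₁₂ = f₂₁ = 1.833/EI.
Compatibility — zero rotation at each built-in end:
  3.667 M_A + 1.833 M_C = 650.5
  1.833 M_A + 3.667 M_C = 896.8
Solving the pair gives M_A = 73.51 kN·m and M_C = 207.8 kN·m (hogging).

M_A = 73.51 kN·m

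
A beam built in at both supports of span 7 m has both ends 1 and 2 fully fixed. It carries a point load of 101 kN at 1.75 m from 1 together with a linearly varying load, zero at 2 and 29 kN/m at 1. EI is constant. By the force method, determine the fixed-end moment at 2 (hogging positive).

Release both end moments; the primary structure is a simply-supported span 12 with redundants M_1 and M_2.
Simple-span end rotations at 1 and 2 under the given loads:
  at 1: point load 101 at a = 1.75: Pab(L + b)/(6LEI) = 270.6/EI
  at 2: point load 101 at a = 1.75: Pab(L + a)/(6LEI) = 193.3/EI
  at 1: triangular load, peak 29: w₀L³/(45EI) = 221/EI
  at 2: triangular load, peak 29: 7w₀L³/(360EI) = 193.4/EI
  θ_10 = 491.7/EI,  θ_20 = 386.7/EI
Flexibility coefficients: a unit moment at one end gives L/(3EI) there and L/(6EI) at the far end, so f₁₁ = f₂₂ = 2.333/EI and f₁₂ = f₂₁ = 1.167/EI.
Compatibility — zero rotation at each built-in end:
  2.333 M_1 + 1.167 M_2 = 491.7
  1.167 M_1 + 2.333 M_2 = 386.7
Solving the pair gives M_1 = 170.5 kN·m and M_2 = 80.51 kN·m (hogging).

M_2 = 80.51 kN·m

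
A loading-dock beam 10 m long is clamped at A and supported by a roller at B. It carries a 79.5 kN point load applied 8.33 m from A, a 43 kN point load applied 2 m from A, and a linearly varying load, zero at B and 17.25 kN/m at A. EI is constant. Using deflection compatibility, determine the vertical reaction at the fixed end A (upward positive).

R_A = 129.3 kN

Take the reaction at B as the redundant and release it; the primary structure is a cantilever fixed at A.
Free-end deflection of the primary structure under the applied loading (downward +):
  point load 79.5 at a = 8.33: Pa²(3L − a)/(6EI) = 19923/EI
  point load 43 at a = 2: Pa²(3L − a)/(6EI) = 802.7/EI
  triangular load, peak 17.25 at the fixed end: w₀L⁴/(30EI) = 5750/EI
  δ_0 = 26476/EI
Flexibility coefficient — unit upward force at B: δ_{BB} = L³/(3EI) = 333.3/EI.
The prop prevents deflection at B: R_B = δ_0/δ_{BB} = 26476/333.3 = 79.43 kN.
Vertical equilibrium: R_A = ΣP − R_B = 208.8 − 79.43 = 129.3 kN.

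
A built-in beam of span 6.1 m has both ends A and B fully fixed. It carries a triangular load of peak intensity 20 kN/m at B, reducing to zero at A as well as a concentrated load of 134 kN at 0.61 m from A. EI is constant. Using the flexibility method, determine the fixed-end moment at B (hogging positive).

Release both end moments; the primary structure is a simply-supported span AB with redundants M_A and M_B.
End rotations of the released simple span under the applied load (×1/EI):
  at A: triangular load, peak 20: 7w₀L³/(360EI) = 88.27/EI
  at B: triangular load, peak 20: w₀L³/(45EI) = 100.9/EI
  at A: point load 134 at a = 0.61: Pab(L + b)/(6LEI) = 142.1/EI
  at B: point load 134 at a = 0.61: Pab(L + a)/(6LEI) = 82.27/EI
  θ_A0 = 230.4/EI,  θ_B0 = 183.2/EI
Flexibility coefficients: a unit moment at one end gives L/(3EI) there and L/(6EI) at the far end, so f₁₁ = f₂₂ = 2.033/EI and f₁₂ = f₂₁ = 1.017/EI.
Compatibility — zero rotation at each built-in end:
  2.033 M_A + 1.017 M_B = 230.4
  1.017 M_A + 2.033 M_B = 183.2
Solving the pair gives M_A = 91.02 kN·m and M_B = 44.57 kN·m (hogging).

M_B = 44.57 kN·m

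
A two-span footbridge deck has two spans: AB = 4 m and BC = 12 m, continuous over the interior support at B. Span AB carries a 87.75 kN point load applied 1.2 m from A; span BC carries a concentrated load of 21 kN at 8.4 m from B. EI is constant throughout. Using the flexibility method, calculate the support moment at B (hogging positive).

Take M_B as the redundant. Released structure: two simple spans AB and BC with a hinge at B.
Discontinuity in slope at B on the released structure — sum the simple-span end rotations:
  span AB: point load 87.75 at a = 1.2: Pab(L + a)/(6LEI) = 63.88/EI
  span BC: point load 21 at a = 8.4: Pab(L + b)/(6LEI) = 137.6/EI
  relative rotation θ_0 = (63.88 + 137.6)/EI = 201.5/EI
A unit hogging moment at B produces rotation L₁/(3EI) + L₂/(3EI) = 5.333/EI.
Slope continuity at B: θ_0 = M_B·5.333/EI, so M_B = 201.5/5.333 = 37.78 kN·m (hogging).

M_B = 37.78 kN·m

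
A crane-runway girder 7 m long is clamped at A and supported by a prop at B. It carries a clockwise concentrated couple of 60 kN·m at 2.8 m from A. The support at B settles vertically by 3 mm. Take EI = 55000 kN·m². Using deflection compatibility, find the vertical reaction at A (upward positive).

R_A = -6.785 kN

Remove the prop at B; the released (primary) structure is a cantilever built in at A.
Deflection at B on the released cantilever, summing each load's contribution:
  clockwise couple 60 at a = 2.8: M₀a(2L − a)/(2EI) = 940.8/EI
Tip deflection under a unit load at B: L³/(3EI) = 114.3/EI.
With EI = 55000 kN·m²: δ_0 = 0.017105 m and δ_{BB} = 0.002079 m/kN.
Compatibility — the beam at B must follow the support down by 0.003 m: δ_0 − R_B·δ_{BB} = 0.003, so R_B = (0.017105 − 0.003)/0.002079 = 6.785 kN.
Vertical equilibrium: R_A = ΣP − R_B = 0 − 6.785 = -6.785 kN.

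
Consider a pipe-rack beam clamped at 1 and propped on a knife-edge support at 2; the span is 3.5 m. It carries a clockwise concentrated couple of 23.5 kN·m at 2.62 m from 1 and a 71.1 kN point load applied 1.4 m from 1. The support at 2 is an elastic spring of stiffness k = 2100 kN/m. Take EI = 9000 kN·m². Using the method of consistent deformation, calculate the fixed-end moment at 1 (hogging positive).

M_1 = 57.82 kN·m

Choose R_2 as the redundant. The primary structure is the cantilever fixed at 1.
Downward deflection at the released point 2 due to the loads:
  clockwise couple 23.5 at a = 2.62: M₀a(2L − a)/(2EI) = 134.8/EI
  point load 71.1 at a = 1.4: Pa²(3L − a)/(6EI) = 211.4/EI
  δ_0 = 346.2/EI
Tip deflection under a unit load at 2: L³/(3EI) = 14.29/EI.
With EI = 9000 kN·m²: δ_0 = 0.038466 m and δ_{22} = 0.001588 m/kN.
Compatibility — the spring shortens by R_2/k under the reaction it provides: δ_0 − R_2·δ_{22} = R_2/k. With 1/k = 0.000476 m/kN, R_2 = δ_0 / (δ_{22} + 1/k) = 0.038466 / (0.001588 + 0.000476) = 18.64 kN.
Moment equilibrium about 1: M_1 = Σ(load moments about 1) − R_2·L = 123 − 18.64×3.5 = 57.82 kN·m.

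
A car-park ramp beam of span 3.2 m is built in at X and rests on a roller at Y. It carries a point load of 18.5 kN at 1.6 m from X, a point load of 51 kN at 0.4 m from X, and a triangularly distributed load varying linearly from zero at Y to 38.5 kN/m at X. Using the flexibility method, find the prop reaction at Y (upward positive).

R_Y = 19.25 kN

Release the roller at Y. Primary structure: cantilever fixed at X.
Deflection at Y on the released cantilever, summing each load's contribution:
  point load 18.5 at a = 1.6: Pa²(3L − a)/(6EI) = 63.15/EI
  point load 51 at a = 0.4: Pa²(3L − a)/(6EI) = 12.51/EI
  triangular load, peak 38.5 at the fixed end: w₀L⁴/(30EI) = 134.6/EI
  δ_0 = 210.2/EI
Flexibility coefficient — unit upward force at Y: δ_{YY} = L³/(3EI) = 10.92/EI.
Compatibility at Y: δ_0 − R_Y·δ_{YY} = 0, so R_Y = 210.2/10.92 = 19.25 kN.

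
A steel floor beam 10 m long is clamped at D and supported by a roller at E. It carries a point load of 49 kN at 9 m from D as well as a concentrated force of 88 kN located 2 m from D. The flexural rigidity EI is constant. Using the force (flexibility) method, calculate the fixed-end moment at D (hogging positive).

M_D = 151 kN·m

Remove the prop at E; the released (primary) structure is a cantilever built in at D.
Deflection at E on the released cantilever, summing each load's contribution:
  point load 49 at a = 9: Pa²(3L − a)/(6EI) = 13892/EI
  point load 88 at a = 2: Pa²(3L − a)/(6EI) = 1643/EI
  δ_0 = 15534/EI
Tip deflection under a unit load at E: L³/(3EI) = 333.3/EI.
Compatibility at E: δ_0 − R_E·δ_{EE} = 0, so R_E = 15534/333.3 = 46.6 kN.
Moment equilibrium about D: M_D = Σ(load moments about D) − R_E·L = 617 − 46.6×10 = 151 kN·m.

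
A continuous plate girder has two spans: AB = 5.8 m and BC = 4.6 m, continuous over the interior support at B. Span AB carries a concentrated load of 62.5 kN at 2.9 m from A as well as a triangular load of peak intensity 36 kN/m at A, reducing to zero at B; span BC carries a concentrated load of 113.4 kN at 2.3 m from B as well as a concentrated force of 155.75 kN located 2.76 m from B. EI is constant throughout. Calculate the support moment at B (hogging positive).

M_B = 173.8 kN·m

Release continuity at B by inserting a hinge; the redundant is the internal moment M_B. The primary structure is two simply-supported spans AB and BC.
End slopes at the hinge B, treating each span as simply supported:
  span AB: point load 62.5 at a = 2.9: Pab(L + a)/(6LEI) = 131.4/EI
  span AB: triangular load, peak 36: 7w₀L³/(360EI) = 136.6/EI
  span BC: point load 113.4 at a = 2.3: Pab(L + b)/(6LEI) = 150/EI
  span BC: point load 155.75 at a = 2.76: Pab(L + b)/(6LEI) = 184.6/EI
  relative rotation θ_0 = (268 + 334.5)/EI = 602.5/EI
A unit hogging moment at B produces rotation L₁/(3EI) + L₂/(3EI) = 3.467/EI.
Slope continuity at B: θ_0 = M_B·3.467/EI, so M_B = 602.5/3.467 = 173.8 kN·m (hogging).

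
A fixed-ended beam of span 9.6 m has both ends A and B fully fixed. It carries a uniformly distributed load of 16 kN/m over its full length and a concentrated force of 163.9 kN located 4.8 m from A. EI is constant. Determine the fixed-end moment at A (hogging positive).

M_A = 319.6 kN·m

Take the two fixed-end moments M_A, M_B as redundants; the released structure is the simple span AB.
End rotations of the released simple span under the applied load (×1/EI):
  at A: UDL 16: wL³/(24EI) = 589.8/EI
  at B: UDL 16: wL³/(24EI) = 589.8/EI
  at A: point load 163.9 at a = 4.8: Pab(L + b)/(6LEI) = 944.1/EI
  at B: point load 163.9 at a = 4.8: Pab(L + a)/(6LEI) = 944.1/EI
  θ_A0 = 1534/EI,  θ_B0 = 1534/EI
Flexibility coefficients: a unit moment at one end gives L/(3EI) there and L/(6EI) at the far end, so f₁₁ = f₂₂ = 3.2/EI and f₁₂ = f₂₁ = 1.6/EI.
Compatibility — zero rotation at each built-in end:
  3.2 M_A + 1.6 M_B = 1534
  1.6 M_A + 3.2 M_B = 1534
Solving the pair gives M_A = 319.6 kN·m and M_B = 319.6 kN·m (hogging).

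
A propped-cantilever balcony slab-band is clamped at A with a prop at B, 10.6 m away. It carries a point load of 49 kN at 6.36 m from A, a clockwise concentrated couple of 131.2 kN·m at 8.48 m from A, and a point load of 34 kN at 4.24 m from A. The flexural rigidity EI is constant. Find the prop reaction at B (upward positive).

R_B = 46.06 kN

Choose R_B as the redundant. The primary structure is the cantilever fixed at A.
Deflection at B on the released cantilever, summing each load's contribution:
  point load 49 at a = 6.36: Pa²(3L − a)/(6EI) = 8404/EI
  clockwise couple 131.2 at a = 8.48: M₀a(2L − a)/(2EI) = 7076/EI
  point load 34 at a = 4.24: Pa²(3L − a)/(6EI) = 2808/EI
  δ_0 = 18287/EI
Tip deflection under a unit load at B: L³/(3EI) = 397/EI.
The prop prevents deflection at B: R_B = δ_0/δ_{BB} = 18287/397 = 46.06 kN.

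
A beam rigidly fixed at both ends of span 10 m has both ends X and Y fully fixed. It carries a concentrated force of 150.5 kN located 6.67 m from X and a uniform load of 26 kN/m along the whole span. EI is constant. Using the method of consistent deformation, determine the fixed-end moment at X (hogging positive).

M_X = 328 kN·m

Take the two fixed-end moments M_X, M_Y as redundants; the released structure is the simple span XY.
On the primary (simply-supported) span, the end slopes from the loading are:
  at X: point load 150.5 at a = 6.67: Pab(L + b)/(6LEI) = 742.7/EI
  at Y: point load 150.5 at a = 6.67: Pab(L + a)/(6LEI) = 928.7/EI
  at X: UDL 26: wL³/(24EI) = 1083/EI
  at Y: UDL 26: wL³/(24EI) = 1083/EI
  θ_X0 = 1826/EI,  θ_Y0 = 2012/EI
Flexibility coefficients: a unit moment at one end gives L/(3EI) there and L/(6EI) at the far end, so f₁₁ = f₂₂ = 3.333/EI and f₁₂ = f₂₁ = 1.667/EI.
Compatibility — zero rotation at each built-in end:
  3.333 M_X + 1.667 M_Y = 1826
  1.667 M_X + 3.333 M_Y = 2012
Solving the pair gives M_X = 328 kN·m and M_Y = 439.6 kN·m (hogging).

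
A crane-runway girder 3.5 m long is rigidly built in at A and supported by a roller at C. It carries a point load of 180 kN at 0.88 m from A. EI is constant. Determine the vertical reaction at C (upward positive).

Remove the prop at C; the released (primary) structure is a cantilever built in at A.
Primary-structure tip deflection at C by superposition:
  point load 180 at a = 0.88: Pa²(3L − a)/(6EI) = 223.5/EI
Flexibility coefficient — unit upward force at C: δ_{CC} = L³/(3EI) = 14.29/EI.
Compatibility at C: δ_0 − R_C·δ_{CC} = 0, so R_C = 223.5/14.29 = 15.64 kN.

R_C = 15.64 kN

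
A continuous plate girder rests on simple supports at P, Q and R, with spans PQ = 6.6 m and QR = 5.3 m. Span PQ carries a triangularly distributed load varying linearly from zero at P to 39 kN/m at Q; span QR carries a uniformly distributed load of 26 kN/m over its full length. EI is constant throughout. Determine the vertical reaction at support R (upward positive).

Insert a hinge at Q; M_Q is the redundant, and each span becomes simply supported.
Rotations at Q on the released spans (each span's end-slope, ×1/EI):
  span PQ: triangular load, peak 39: w₀L³/(45EI) = 249.2/EI
  span QR: UDL 26: wL³/(24EI) = 161.3/EI
  relative rotation θ_0 = (249.2 + 161.3)/EI = 410.4/EI
A unit hogging moment at Q produces rotation L₁/(3EI) + L₂/(3EI) = 3.967/EI.
Compatibility: M_Q·(L₁+L₂)/(3EI) = θ_0, giving M_Q = 103.5 kN·m (hogging).
Span QR, ΣM about R: R_Q^{QR}·5.3 = 365.2 + 103.5, so R_Q^{QR} = 88.42 kN and R_R = 137.8 − 88.42 = 49.38 kN.

R_R = 49.38 kN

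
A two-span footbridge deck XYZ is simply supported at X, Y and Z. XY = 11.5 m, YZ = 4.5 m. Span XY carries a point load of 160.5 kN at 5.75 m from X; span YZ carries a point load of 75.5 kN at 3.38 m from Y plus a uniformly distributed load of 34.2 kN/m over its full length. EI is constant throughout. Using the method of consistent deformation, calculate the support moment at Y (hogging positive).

M_Y = 284.2 kN·m

Release continuity at Y by inserting a hinge; the redundant is the internal moment M_Y. The primary structure is two simply-supported spans XY and YZ.
Discontinuity in slope at Y on the released structure — sum the simple-span end rotations:
  span XY: point load 160.5 at a = 5.75: Pab(L + a)/(6LEI) = 1327/EI
  span YZ: point load 75.5 at a = 3.38: Pab(L + b)/(6LEI) = 59.49/EI
  span YZ: UDL 34.2: wL³/(24EI) = 129.9/EI
  relative rotation θ_0 = (1327 + 189.3)/EI = 1516/EI
A unit hogging moment at Y produces rotation L₁/(3EI) + L₂/(3EI) = 5.333/EI.
Compatibility: M_Y·(L₁+L₂)/(3EI) = θ_0, giving M_Y = 284.2 kN·m (hogging).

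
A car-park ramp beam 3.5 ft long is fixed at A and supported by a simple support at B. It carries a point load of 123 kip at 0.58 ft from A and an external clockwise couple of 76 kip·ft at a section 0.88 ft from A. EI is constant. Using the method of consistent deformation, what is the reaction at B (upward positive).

R_B = 19.11 kip

Remove the prop at B; the released (primary) structure is a cantilever built in at A.
Primary-structure tip deflection at B by superposition:
  point load 123 at a = 0.58: Pa²(3L − a)/(6EI) = 68.41/EI
  clockwise couple 76 at a = 0.88: M₀a(2L − a)/(2EI) = 204.7/EI
  δ_0 = 273.1/EI
Tip deflection under a unit load at B: L³/(3EI) = 14.29/EI.
Compatibility at B: δ_0 − R_B·δ_{BB} = 0, so R_B = 273.1/14.29 = 19.11 kip.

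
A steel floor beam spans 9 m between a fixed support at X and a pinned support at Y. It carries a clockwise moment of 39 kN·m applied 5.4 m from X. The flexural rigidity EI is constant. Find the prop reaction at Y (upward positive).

Take the reaction at Y as the redundant and release it; the primary structure is a cantilever fixed at X.
Primary-structure tip deflection at Y by superposition:
  clockwise couple 39 at a = 5.4: M₀a(2L − a)/(2EI) = 1327/EI
Flexibility coefficient — unit upward force at Y: δ_{YY} = L³/(3EI) = 243/EI.
The prop prevents deflection at Y: R_Y = δ_0/δ_{YY} = 1327/243 = 5.46 kN.

R_Y = 5.46 kN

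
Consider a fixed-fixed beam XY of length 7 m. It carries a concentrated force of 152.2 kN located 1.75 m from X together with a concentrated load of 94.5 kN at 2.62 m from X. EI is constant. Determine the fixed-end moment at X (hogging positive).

M_X = 246.8 kN·m

Take the two fixed-end moments M_X, M_Y as redundants; the released structure is the simple span XY.
On the primary (simply-supported) span, the end slopes from the loading are:
  at X: point load 152.2 at a = 1.75: Pab(L + b)/(6LEI) = 407.8/EI
  at Y: point load 152.2 at a = 1.75: Pab(L + a)/(6LEI) = 291.3/EI
  at X: point load 94.5 at a = 2.62: Pab(L + b)/(6LEI) = 293.8/EI
  at Y: point load 94.5 at a = 2.62: Pab(L + a)/(6LEI) = 248.4/EI
  θ_X0 = 701.7/EI,  θ_Y0 = 539.7/EI
Flexibility coefficients: a unit moment at one end gives L/(3EI) there and L/(6EI) at the far end, so f₁₁ = f₂₂ = 2.333/EI and f₁₂ = f₂₁ = 1.167/EI.
Compatibility — zero rotation at each built-in end:
  2.333 M_X + 1.167 M_Y = 701.7
  1.167 M_X + 2.333 M_Y = 539.7
Solving the pair gives M_X = 246.8 kN·m and M_Y = 107.9 kN·m (hogging).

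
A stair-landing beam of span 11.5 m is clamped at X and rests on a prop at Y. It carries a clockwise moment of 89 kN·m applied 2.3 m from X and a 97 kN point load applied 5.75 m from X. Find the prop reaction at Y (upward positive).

Take the reaction at Y as the redundant and release it; the primary structure is a cantilever fixed at X.
Primary-structure tip deflection at Y by superposition:
  clockwise couple 89 at a = 2.3: M₀a(2L − a)/(2EI) = 2119/EI
  point load 97 at a = 5.75: Pa²(3L − a)/(6EI) = 15367/EI
  δ_0 = 17486/EI
Flexibility coefficient — unit upward force at Y: δ_{YY} = L³/(3EI) = 507/EI.
The prop prevents deflection at Y: R_Y = δ_0/δ_{YY} = 17486/507 = 34.49 kN.

R_Y = 34.49 kN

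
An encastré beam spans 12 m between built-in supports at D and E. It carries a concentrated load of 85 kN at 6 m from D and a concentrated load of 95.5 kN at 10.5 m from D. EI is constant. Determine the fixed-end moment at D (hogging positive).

M_D = 143.2 kN·m

Take the two fixed-end moments M_D, M_E as redundants; the released structure is the simple span DE.
Simple-span end rotations at D and E under the given loads:
  at D: point load 85 at a = 6: Pab(L + b)/(6LEI) = 765/EI
  at E: point load 85 at a = 6: Pab(L + a)/(6LEI) = 765/EI
  at D: point load 95.5 at a = 10.5: Pab(L + b)/(6LEI) = 282/EI
  at E: point load 95.5 at a = 10.5: Pab(L + a)/(6LEI) = 470/EI
  θ_D0 = 1047/EI,  θ_E0 = 1235/EI
Flexibility coefficients: a unit moment at one end gives L/(3EI) there and L/(6EI) at the far end, so f₁₁ = f₂₂ = 4/EI and f₁₂ = f₂₁ = 2/EI.
Compatibility — zero rotation at each built-in end:
  4 M_D + 2 M_E = 1047
  2 M_D + 4 M_E = 1235
Solving the pair gives M_D = 143.2 kN·m and M_E = 237.2 kN·m (hogging).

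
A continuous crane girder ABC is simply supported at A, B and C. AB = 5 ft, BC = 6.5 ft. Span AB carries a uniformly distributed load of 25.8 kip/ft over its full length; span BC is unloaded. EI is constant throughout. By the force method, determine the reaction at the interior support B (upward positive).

R_B = 76.9 kip

Insert a hinge at B; M_B is the redundant, and each span becomes simply supported.
Discontinuity in slope at B on the released structure — sum the simple-span end rotations:
  span AB: UDL 25.8: wL³/(24EI) = 134.4/EI
  relative rotation θ_0 = (134.4 + 0)/EI = 134.4/EI
A unit hogging moment at B produces rotation L₁/(3EI) + L₂/(3EI) = 3.833/EI.
Compatibility: M_B·(L₁+L₂)/(3EI) = θ_0, giving M_B = 35.05 kip·ft (hogging).
Span AB, ΣM about A with M_B applied at B: R_B^{AB}·5 = 322.5 + 35.05, so R_B^{AB} = 71.51 kip and R_A = 129 − 71.51 = 57.49 kip.
Span BC, ΣM about C: R_B^{BC}·6.5 = 0 + 35.05, so R_B^{BC} = 5.393 kip and R_C = 0 − 5.393 = -5.393 kip.
R_B = 71.51 + 5.393 = 76.9 kip.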